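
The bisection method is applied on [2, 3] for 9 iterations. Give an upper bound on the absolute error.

Bisection error bound: |error| ≤ (b-a)/2^n
|error| ≤ (3 - 2)/2^9 = 1/2^9
|error| ≤ 0.0019531250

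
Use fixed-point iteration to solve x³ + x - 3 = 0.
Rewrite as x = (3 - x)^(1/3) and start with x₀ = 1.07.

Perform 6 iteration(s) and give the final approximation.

Equation: x³ + x - 3 = 0
Fixed-point form: x = (3 - x)^(1/3)
x₀ = 1.07

x_1 = g(1.070000) = 1.245047
x_2 = g(1.245047) = 1.206207
x_3 = g(1.206207) = 1.215041
x_4 = g(1.215041) = 1.213043
x_5 = g(1.213043) = 1.213495
x_6 = g(1.213495) = 1.213393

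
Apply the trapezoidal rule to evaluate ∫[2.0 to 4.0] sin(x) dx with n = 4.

f(x) = sin(x)
a = 2.0, b = 4.0, n = 4
h = (b - a)/n = 0.500000

Trapezoidal rule: (h/2)[f(x₀) + 2f(x₁) + 2f(x₂) + ... + f(xₙ)]

x_0 = 2.0000, f(x_0) = 0.909297, coefficient = 1
x_1 = 2.5000, f(x_1) = 0.598472, coefficient = 2
x_2 = 3.0000, f(x_2) = 0.141120, coefficient = 2
x_3 = 3.5000, f(x_3) = -0.350783, coefficient = 2
x_4 = 4.0000, f(x_4) = -0.756802, coefficient = 1

I ≈ (0.500000/2) × 0.930113 = 0.232528
Exact value: 0.237497
Error: 0.004969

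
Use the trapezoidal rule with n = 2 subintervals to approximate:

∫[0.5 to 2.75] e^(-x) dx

f(x) = e^(-x)
a = 0.5, b = 2.75, n = 2
h = (b - a)/n = 1.125000

Trapezoidal rule: (h/2)[f(x₀) + 2f(x₁) + 2f(x₂) + ... + f(xₙ)]

x_0 = 0.5000, f(x_0) = 0.606531, coefficient = 1
x_1 = 1.6250, f(x_1) = 0.196912, coefficient = 2
x_2 = 2.7500, f(x_2) = 0.063928, coefficient = 1

I ≈ (1.125000/2) × 1.064282 = 0.598659
Exact value: 0.542603
Error: 0.056056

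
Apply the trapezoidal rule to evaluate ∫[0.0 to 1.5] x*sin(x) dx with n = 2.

f(x) = x*sin(x)
a = 0.0, b = 1.5, n = 2
h = (b - a)/n = 0.750000

Trapezoidal rule: (h/2)[f(x₀) + 2f(x₁) + 2f(x₂) + ... + f(xₙ)]

x_0 = 0.0000, f(x_0) = 0.000000, coefficient = 1
x_1 = 0.7500, f(x_1) = 0.511229, coefficient = 2
x_2 = 1.5000, f(x_2) = 1.496242, coefficient = 1

I ≈ (0.750000/2) × 2.518701 = 0.944513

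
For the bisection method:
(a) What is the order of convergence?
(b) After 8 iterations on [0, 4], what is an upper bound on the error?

(a) Bisection has linear (order 1) convergence; the error is halved each step.

(b) Error bound = (b-a)/2^n = (4 - 0)/2^{8}
    = 4/2^{8}

(a) 1 (linear); (b) error ≤ 1.56e-02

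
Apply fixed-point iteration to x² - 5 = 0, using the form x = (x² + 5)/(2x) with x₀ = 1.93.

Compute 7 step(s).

Equation: x² - 5 = 0
Fixed-point form: x = (x² + 5)/(2x)
x₀ = 1.93

x_1 = g(1.930000) = 2.260337
x_2 = g(2.260337) = 2.236198
x_3 = g(2.236198) = 2.236068
x_4 = g(2.236068) = 2.236068
x_5 = g(2.236068) = 2.236068
x_6 = g(2.236068) = 2.236068
x_7 = g(2.236068) = 2.236068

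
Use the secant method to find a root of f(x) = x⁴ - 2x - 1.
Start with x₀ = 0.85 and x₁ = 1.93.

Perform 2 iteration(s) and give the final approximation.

f(x) = x⁴ - 2x - 1
x₀ = 0.85, x₁ = 1.93

Secant formula: x_{n+1} = x_n - f(x_n)(x_n - x_{n-1})/(f(x_n) - f(x_{n-1}))

Iteration 1:
  f(0.850000) = -2.177994
  f(1.930000) = 9.014880
  x_2 = 1.930000 - 9.014880×(1.930000 - 0.850000)/(9.014880 - (-2.177994))
       = 1.060155
Iteration 2:
  f(1.930000) = 9.014880
  f(1.060155) = -1.857096
  x_3 = 1.060155 - (-1.857096)×(1.060155 - 1.930000)/(-1.857096 - 9.014880)
       = 1.208737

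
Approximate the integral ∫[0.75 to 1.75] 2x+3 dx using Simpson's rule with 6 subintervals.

f(x) = 2x+3
a = 0.75, b = 1.75, n = 6
h = (b - a)/n = 0.166667

Simpson's rule: (h/3)[f(x₀) + 4f(x₁) + 2f(x₂) + ... + f(xₙ)]

x_0 = 0.7500, f(x_0) = 4.500000, coefficient = 1
x_1 = 0.9167, f(x_1) = 4.833333, coefficient = 4
x_2 = 1.0833, f(x_2) = 5.166667, coefficient = 2
x_3 = 1.2500, f(x_3) = 5.500000, coefficient = 4
x_4 = 1.4167, f(x_4) = 5.833333, coefficient = 2
x_5 = 1.5833, f(x_5) = 6.166667, coefficient = 4
x_6 = 1.7500, f(x_6) = 6.500000, coefficient = 1

I ≈ (0.166667/3) × 99.000000 = 5.500000
Exact value: 5.500000
Error: 0.000000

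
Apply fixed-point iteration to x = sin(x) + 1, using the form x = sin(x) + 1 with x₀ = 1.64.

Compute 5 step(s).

Equation: x = sin(x) + 1
Fixed-point form: x = sin(x) + 1
x₀ = 1.64

x_1 = g(1.640000) = 1.997606
x_2 = g(1.997606) = 1.910291
x_3 = g(1.910291) = 1.942923
x_4 = g(1.942923) = 1.931556
x_5 = g(1.931556) = 1.935629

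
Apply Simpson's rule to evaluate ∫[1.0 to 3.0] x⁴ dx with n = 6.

f(x) = x⁴
a = 1.0, b = 3.0, n = 6
h = (b - a)/n = 0.333333

Simpson's rule: (h/3)[f(x₀) + 4f(x₁) + 2f(x₂) + ... + f(xₙ)]

x_0 = 1.0000, f(x_0) = 1.000000, coefficient = 1
x_1 = 1.3333, f(x_1) = 3.160494, coefficient = 4
x_2 = 1.6667, f(x_2) = 7.716049, coefficient = 2
x_3 = 2.0000, f(x_3) = 16.000000, coefficient = 4
x_4 = 2.3333, f(x_4) = 29.641975, coefficient = 2
x_5 = 2.6667, f(x_5) = 50.567901, coefficient = 4
x_6 = 3.0000, f(x_6) = 81.000000, coefficient = 1

I ≈ (0.333333/3) × 435.629630 = 48.403292
Exact value: 48.400000
Error: 0.003292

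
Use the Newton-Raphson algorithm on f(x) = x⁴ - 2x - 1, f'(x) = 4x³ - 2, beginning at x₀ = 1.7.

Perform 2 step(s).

f(x) = x⁴ - 2x - 1
f'(x) = 4x³ - 2
x₀ = 1.7

Newton-Raphson formula: x_{n+1} = x_n - f(x_n)/f'(x_n)

Iteration 1:
  f(1.700000) = 3.952100
  f'(1.700000) = 17.652000
  x_1 = 1.700000 - 3.952100/17.652000 = 1.476110
Iteration 2:
  f(1.476110) = 0.795392
  f'(1.476110) = 10.865198
  x_2 = 1.476110 - 0.795392/10.865198 = 1.402905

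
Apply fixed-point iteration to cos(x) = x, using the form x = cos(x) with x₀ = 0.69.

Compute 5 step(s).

Equation: cos(x) = x
Fixed-point form: x = cos(x)
x₀ = 0.69

x_1 = g(0.690000) = 0.771246
x_2 = g(0.771246) = 0.717043
x_3 = g(0.717043) = 0.753752
x_4 = g(0.753752) = 0.729126
x_5 = g(0.729126) = 0.745757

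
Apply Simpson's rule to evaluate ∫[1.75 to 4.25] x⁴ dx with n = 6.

f(x) = x⁴
a = 1.75, b = 4.25, n = 6
h = (b - a)/n = 0.416667

Simpson's rule: (h/3)[f(x₀) + 4f(x₁) + 2f(x₂) + ... + f(xₙ)]

x_0 = 1.7500, f(x_0) = 9.378906, coefficient = 1
x_1 = 2.1667, f(x_1) = 22.037809, coefficient = 4
x_2 = 2.5833, f(x_2) = 44.537085, coefficient = 2
x_3 = 3.0000, f(x_3) = 81.000000, coefficient = 4
x_4 = 3.4167, f(x_4) = 136.273196, coefficient = 2
x_5 = 3.8333, f(x_5) = 215.926698, coefficient = 4
x_6 = 4.2500, f(x_6) = 326.253906, coefficient = 1

I ≈ (0.416667/3) × 1973.111400 = 274.043250
Exact value: 274.033203
Error: 0.010047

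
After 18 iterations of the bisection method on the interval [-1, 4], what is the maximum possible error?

Bisection error bound: |error| ≤ (b-a)/2^n
|error| ≤ (4 - (-1))/2^18 = 5/2^18
|error| ≤ 0.0000190735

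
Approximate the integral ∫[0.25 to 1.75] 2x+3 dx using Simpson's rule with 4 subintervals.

f(x) = 2x+3
a = 0.25, b = 1.75, n = 4
h = (b - a)/n = 0.375000

Simpson's rule: (h/3)[f(x₀) + 4f(x₁) + 2f(x₂) + ... + f(xₙ)]

x_0 = 0.2500, f(x_0) = 3.500000, coefficient = 1
x_1 = 0.6250, f(x_1) = 4.250000, coefficient = 4
x_2 = 1.0000, f(x_2) = 5.000000, coefficient = 2
x_3 = 1.3750, f(x_3) = 5.750000, coefficient = 4
x_4 = 1.7500, f(x_4) = 6.500000, coefficient = 1

I ≈ (0.375000/3) × 60.000000 = 7.500000
Exact value: 7.500000
Error: 0.000000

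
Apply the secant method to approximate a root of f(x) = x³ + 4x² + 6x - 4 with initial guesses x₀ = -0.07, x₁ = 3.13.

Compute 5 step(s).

f(x) = x³ + 4x² + 6x - 4
x₀ = -0.07, x₁ = 3.13

Secant formula: x_{n+1} = x_n - f(x_n)(x_n - x_{n-1})/(f(x_n) - f(x_{n-1}))

Iteration 1:
  f(-0.070000) = -4.400743
  f(3.130000) = 84.631897
  x_2 = 3.130000 - 84.631897×(3.130000 - (-0.070000))/(84.631897 - (-4.400743))
       = 0.088171
Iteration 2:
  f(3.130000) = 84.631897
  f(0.088171) = -3.439192
  x_3 = 0.088171 - (-3.439192)×(0.088171 - 3.130000)/(-3.439192 - 84.631897)
       = 0.206955
Iteration 3:
  f(0.088171) = -3.439192
  f(0.206955) = -2.578085
  x_4 = 0.206955 - (-2.578085)×(0.206955 - 0.088171)/(-2.578085 - (-3.439192))
       = 0.562584
Iteration 4:
  f(0.206955) = -2.578085
  f(0.562584) = 0.819571
  x_5 = 0.562584 - 0.819571×(0.562584 - 0.206955)/(0.819571 - (-2.578085))
       = 0.476801
Iteration 5:
  f(0.562584) = 0.819571
  f(0.476801) = -0.121444
  x_6 = 0.476801 - (-0.121444)×(0.476801 - 0.562584)/(-0.121444 - 0.819571)
       = 0.487872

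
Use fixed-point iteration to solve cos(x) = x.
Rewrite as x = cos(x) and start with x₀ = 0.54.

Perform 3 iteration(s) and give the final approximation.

Equation: cos(x) = x
Fixed-point form: x = cos(x)
x₀ = 0.54

x_1 = g(0.540000) = 0.857709
x_2 = g(0.857709) = 0.654172
x_3 = g(0.654172) = 0.793552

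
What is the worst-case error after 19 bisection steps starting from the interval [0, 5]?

Bisection error bound: |error| ≤ (b-a)/2^n
|error| ≤ (5 - 0)/2^19 = 5/2^19
|error| ≤ 0.0000095367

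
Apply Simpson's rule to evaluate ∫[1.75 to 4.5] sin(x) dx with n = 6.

f(x) = sin(x)
a = 1.75, b = 4.5, n = 6
h = (b - a)/n = 0.458333

Simpson's rule: (h/3)[f(x₀) + 4f(x₁) + 2f(x₂) + ... + f(xₙ)]

x_0 = 1.7500, f(x_0) = 0.983986, coefficient = 1
x_1 = 2.2083, f(x_1) = 0.803564, coefficient = 4
x_2 = 2.6667, f(x_2) = 0.457273, coefficient = 2
x_3 = 3.1250, f(x_3) = 0.016592, coefficient = 4
x_4 = 3.5833, f(x_4) = -0.427514, coefficient = 2
x_5 = 4.0417, f(x_5) = -0.783373, coefficient = 4
x_6 = 4.5000, f(x_6) = -0.977530, coefficient = 1

I ≈ (0.458333/3) × 0.213106 = 0.032558
Exact value: 0.032550
Error: 0.000008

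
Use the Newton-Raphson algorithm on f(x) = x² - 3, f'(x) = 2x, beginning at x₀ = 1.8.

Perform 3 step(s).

f(x) = x² - 3
f'(x) = 2x
x₀ = 1.8

Newton-Raphson formula: x_{n+1} = x_n - f(x_n)/f'(x_n)

Iteration 1:
  f(1.800000) = 0.240000
  f'(1.800000) = 3.600000
  x_1 = 1.800000 - 0.240000/3.600000 = 1.733333
Iteration 2:
  f(1.733333) = 0.004444
  f'(1.733333) = 3.466667
  x_2 = 1.733333 - 0.004444/3.466667 = 1.732051
Iteration 3:
  f(1.732051) = 0.000002
  f'(1.732051) = 3.464103
  x_3 = 1.732051 - 0.000002/3.464103 = 1.732051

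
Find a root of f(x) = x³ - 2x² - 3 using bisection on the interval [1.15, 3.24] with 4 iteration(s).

f(x) = x³ - 2x² - 3
Initial interval: [1.15, 3.24]

Iteration 1:
  c_1 = (1.150000 + 3.240000)/2 = 2.195000
  f(c_1) = f(2.195000) = -2.060485
  f(a) × f(c) ≥ 0, new interval: [2.195000, 3.240000]
Iteration 2:
  c_2 = (2.195000 + 3.240000)/2 = 2.717500
  f(c_2) = f(2.717500) = 2.298598
  f(a) × f(c) < 0, new interval: [2.195000, 2.717500]
Iteration 3:
  c_3 = (2.195000 + 2.717500)/2 = 2.456250
  f(c_3) = f(2.456250) = -0.247369
  f(a) × f(c) ≥ 0, new interval: [2.456250, 2.717500]
Iteration 4:
  c_4 = (2.456250 + 2.717500)/2 = 2.586875
  f(c_4) = f(2.586875) = 0.927322
  f(a) × f(c) < 0, new interval: [2.456250, 2.586875]

After 4 iteration(s), the approximation is c_4 = 2.586875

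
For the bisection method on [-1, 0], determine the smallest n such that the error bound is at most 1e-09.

We need (b-a)/2^n ≤ 1e-09
(0 - (-1))/2^n ≤ 1e-09
1/2^n ≤ 1e-09
2^n ≥ 1000000000
n ≥ log₂(1000000000) = 29.90
n ≥ 30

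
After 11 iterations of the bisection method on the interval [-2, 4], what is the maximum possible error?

Bisection error bound: |error| ≤ (b-a)/2^n
|error| ≤ (4 - (-2))/2^11 = 6/2^11
|error| ≤ 0.0029296875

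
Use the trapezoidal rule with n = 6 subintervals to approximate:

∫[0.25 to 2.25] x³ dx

f(x) = x³
a = 0.25, b = 2.25, n = 6
h = (b - a)/n = 0.333333

Trapezoidal rule: (h/2)[f(x₀) + 2f(x₁) + 2f(x₂) + ... + f(xₙ)]

x_0 = 0.2500, f(x_0) = 0.015625, coefficient = 1
x_1 = 0.5833, f(x_1) = 0.198495, coefficient = 2
x_2 = 0.9167, f(x_2) = 0.770255, coefficient = 2
x_3 = 1.2500, f(x_3) = 1.953125, coefficient = 2
x_4 = 1.5833, f(x_4) = 3.969329, coefficient = 2
x_5 = 1.9167, f(x_5) = 7.041088, coefficient = 2
x_6 = 2.2500, f(x_6) = 11.390625, coefficient = 1

I ≈ (0.333333/2) × 39.270833 = 6.545139
Exact value: 6.406250
Error: 0.138889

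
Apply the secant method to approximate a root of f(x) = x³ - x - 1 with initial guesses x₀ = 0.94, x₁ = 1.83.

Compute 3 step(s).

f(x) = x³ - x - 1
x₀ = 0.94, x₁ = 1.83

Secant formula: x_{n+1} = x_n - f(x_n)(x_n - x_{n-1})/(f(x_n) - f(x_{n-1}))

Iteration 1:
  f(0.940000) = -1.109416
  f(1.830000) = 3.298487
  x_2 = 1.830000 - 3.298487×(1.830000 - 0.940000)/(3.298487 - (-1.109416))
       = 1.164002
Iteration 2:
  f(1.830000) = 3.298487
  f(1.164002) = -0.586894
  x_3 = 1.164002 - (-0.586894)×(1.164002 - 1.830000)/(-0.586894 - 3.298487)
       = 1.264602
Iteration 3:
  f(1.164002) = -0.586894
  f(1.264602) = -0.242226
  x_4 = 1.264602 - (-0.242226)×(1.264602 - 1.164002)/(-0.242226 - (-0.586894))
       = 1.335302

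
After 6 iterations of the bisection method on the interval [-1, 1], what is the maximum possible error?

Bisection error bound: |error| ≤ (b-a)/2^n
|error| ≤ (1 - (-1))/2^6 = 2/2^6
|error| ≤ 0.0312500000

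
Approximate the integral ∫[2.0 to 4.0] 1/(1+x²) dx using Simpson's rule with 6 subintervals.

f(x) = 1/(1+x²)
a = 2.0, b = 4.0, n = 6
h = (b - a)/n = 0.333333

Simpson's rule: (h/3)[f(x₀) + 4f(x₁) + 2f(x₂) + ... + f(xₙ)]

x_0 = 2.0000, f(x_0) = 0.200000, coefficient = 1
x_1 = 2.3333, f(x_1) = 0.155172, coefficient = 4
x_2 = 2.6667, f(x_2) = 0.123288, coefficient = 2
x_3 = 3.0000, f(x_3) = 0.100000, coefficient = 4
x_4 = 3.3333, f(x_4) = 0.082569, coefficient = 2
x_5 = 3.6667, f(x_5) = 0.069231, coefficient = 4
x_6 = 4.0000, f(x_6) = 0.058824, coefficient = 1

I ≈ (0.333333/3) × 1.968149 = 0.218683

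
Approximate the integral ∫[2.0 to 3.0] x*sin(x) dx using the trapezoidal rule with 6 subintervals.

f(x) = x*sin(x)
a = 2.0, b = 3.0, n = 6
h = (b - a)/n = 0.166667

Trapezoidal rule: (h/2)[f(x₀) + 2f(x₁) + 2f(x₂) + ... + f(xₙ)]

x_0 = 2.0000, f(x_0) = 1.818595, coefficient = 1
x_1 = 2.1667, f(x_1) = 1.793264, coefficient = 2
x_2 = 2.3333, f(x_2) = 1.687200, coefficient = 2
x_3 = 2.5000, f(x_3) = 1.496180, coefficient = 2
x_4 = 2.6667, f(x_4) = 1.219394, coefficient = 2
x_5 = 2.8333, f(x_5) = 0.859635, coefficient = 2
x_6 = 3.0000, f(x_6) = 0.423360, coefficient = 1

I ≈ (0.166667/2) × 16.353301 = 1.362775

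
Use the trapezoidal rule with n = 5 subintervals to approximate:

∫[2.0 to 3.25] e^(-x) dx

f(x) = e^(-x)
a = 2.0, b = 3.25, n = 5
h = (b - a)/n = 0.250000

Trapezoidal rule: (h/2)[f(x₀) + 2f(x₁) + 2f(x₂) + ... + f(xₙ)]

x_0 = 2.0000, f(x_0) = 0.135335, coefficient = 1
x_1 = 2.2500, f(x_1) = 0.105399, coefficient = 2
x_2 = 2.5000, f(x_2) = 0.082085, coefficient = 2
x_3 = 2.7500, f(x_3) = 0.063928, coefficient = 2
x_4 = 3.0000, f(x_4) = 0.049787, coefficient = 2
x_5 = 3.2500, f(x_5) = 0.038774, coefficient = 1

I ≈ (0.250000/2) × 0.776508 = 0.097063
Exact value: 0.096561
Error: 0.000502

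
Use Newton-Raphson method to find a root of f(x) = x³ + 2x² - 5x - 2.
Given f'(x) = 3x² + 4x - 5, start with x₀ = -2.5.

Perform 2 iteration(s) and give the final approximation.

f(x) = x³ + 2x² - 5x - 2
f'(x) = 3x² + 4x - 5
x₀ = -2.5

Newton-Raphson formula: x_{n+1} = x_n - f(x_n)/f'(x_n)

Iteration 1:
  f(-2.500000) = 7.375000
  f'(-2.500000) = 3.750000
  x_1 = -2.500000 - 7.375000/3.750000 = -4.466667
Iteration 2:
  f(-4.466667) = -28.879407
  f'(-4.466667) = 36.986667
  x_2 = -4.466667 - (-28.879407)/36.986667 = -3.685861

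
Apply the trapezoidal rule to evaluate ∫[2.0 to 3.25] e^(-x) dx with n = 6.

f(x) = e^(-x)
a = 2.0, b = 3.25, n = 6
h = (b - a)/n = 0.208333

Trapezoidal rule: (h/2)[f(x₀) + 2f(x₁) + 2f(x₂) + ... + f(xₙ)]

x_0 = 2.0000, f(x_0) = 0.135335, coefficient = 1
x_1 = 2.2083, f(x_1) = 0.109884, coefficient = 2
x_2 = 2.4167, f(x_2) = 0.089219, coefficient = 2
x_3 = 2.6250, f(x_3) = 0.072440, coefficient = 2
x_4 = 2.8333, f(x_4) = 0.058816, coefficient = 2
x_5 = 3.0417, f(x_5) = 0.047755, coefficient = 2
x_6 = 3.2500, f(x_6) = 0.038774, coefficient = 1

I ≈ (0.208333/2) × 0.930337 = 0.096910
Exact value: 0.096561
Error: 0.000349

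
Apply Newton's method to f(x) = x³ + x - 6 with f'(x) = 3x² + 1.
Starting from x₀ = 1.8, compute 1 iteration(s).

f(x) = x³ + x - 6
f'(x) = 3x² + 1
x₀ = 1.8

Newton-Raphson formula: x_{n+1} = x_n - f(x_n)/f'(x_n)

Iteration 1:
  f(1.800000) = 1.632000
  f'(1.800000) = 10.720000
  x_1 = 1.800000 - 1.632000/10.720000 = 1.647761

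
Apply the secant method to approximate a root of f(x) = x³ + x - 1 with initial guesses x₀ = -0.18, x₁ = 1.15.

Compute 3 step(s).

f(x) = x³ + x - 1
x₀ = -0.18, x₁ = 1.15

Secant formula: x_{n+1} = x_n - f(x_n)(x_n - x_{n-1})/(f(x_n) - f(x_{n-1}))

Iteration 1:
  f(-0.180000) = -1.185832
  f(1.150000) = 1.670875
  x_2 = 1.150000 - 1.670875×(1.150000 - (-0.180000))/(1.670875 - (-1.185832))
       = 0.372089
Iteration 2:
  f(1.150000) = 1.670875
  f(0.372089) = -0.576395
  x_3 = 0.372089 - (-0.576395)×(0.372089 - 1.150000)/(-0.576395 - 1.670875)
       = 0.571613
Iteration 3:
  f(0.372089) = -0.576395
  f(0.571613) = -0.241617
  x_4 = 0.571613 - (-0.241617)×(0.571613 - 0.372089)/(-0.241617 - (-0.576395))
       = 0.715614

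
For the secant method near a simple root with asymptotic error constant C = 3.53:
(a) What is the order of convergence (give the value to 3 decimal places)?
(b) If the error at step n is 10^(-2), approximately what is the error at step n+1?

(a) Secant method has superlinear convergence with order φ = (1+√5)/2 ≈ 1.618.
    This means |e_{n+1}| ≈ C|e_n|^1.618.

(b) With |e_n| = 10^(-2) and C = 3.53:
    |e_{n+1}| ≈ 3.53 × (10^(-2))^1.618 = 3.53 × 10^(-3.24)

(a) ≈ 1.618 (golden ratio); (b) |e_{n+1}| ≈ 2.050e-03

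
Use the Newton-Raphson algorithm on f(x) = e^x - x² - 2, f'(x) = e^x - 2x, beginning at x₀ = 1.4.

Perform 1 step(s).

f(x) = e^x - x² - 2
f'(x) = e^x - 2x
x₀ = 1.4

Newton-Raphson formula: x_{n+1} = x_n - f(x_n)/f'(x_n)

Iteration 1:
  f(1.400000) = 0.095200
  f'(1.400000) = 1.255200
  x_1 = 1.400000 - 0.095200/1.255200 = 1.324156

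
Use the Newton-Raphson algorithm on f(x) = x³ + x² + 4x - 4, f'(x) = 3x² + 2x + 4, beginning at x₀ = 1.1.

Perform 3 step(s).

f(x) = x³ + x² + 4x - 4
f'(x) = 3x² + 2x + 4
x₀ = 1.1

Newton-Raphson formula: x_{n+1} = x_n - f(x_n)/f'(x_n)

Iteration 1:
  f(1.100000) = 2.941000
  f'(1.100000) = 9.830000
  x_1 = 1.100000 - 2.941000/9.830000 = 0.800814
Iteration 2:
  f(0.800814) = 0.358122
  f'(0.800814) = 7.525536
  x_2 = 0.800814 - 0.358122/7.525536 = 0.753226
Iteration 3:
  f(0.753226) = 0.007597
  f'(0.753226) = 7.208502
  x_3 = 0.753226 - 0.007597/7.208502 = 0.752172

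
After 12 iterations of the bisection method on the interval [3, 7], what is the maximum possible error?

Bisection error bound: |error| ≤ (b-a)/2^n
|error| ≤ (7 - 3)/2^12 = 4/2^12
|error| ≤ 0.0009765625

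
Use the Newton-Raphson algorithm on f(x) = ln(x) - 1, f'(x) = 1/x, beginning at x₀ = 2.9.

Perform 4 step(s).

f(x) = ln(x) - 1
f'(x) = 1/x
x₀ = 2.9

Newton-Raphson formula: x_{n+1} = x_n - f(x_n)/f'(x_n)

Iteration 1:
  f(2.900000) = 0.064711
  f'(2.900000) = 0.344828
  x_1 = 2.900000 - 0.064711/0.344828 = 2.712339
Iteration 2:
  f(2.712339) = -0.002189
  f'(2.712339) = 0.368685
  x_2 = 2.712339 - (-0.002189)/0.368685 = 2.718275
Iteration 3:
  f(2.718275) = -0.000002
  f'(2.718275) = 0.367880
  x_3 = 2.718275 - (-0.000002)/0.367880 = 2.718282
Iteration 4:
  f(2.718282) = 0.000000
  f'(2.718282) = 0.367879
  x_4 = 2.718282 - 0.000000/0.367879 = 2.718282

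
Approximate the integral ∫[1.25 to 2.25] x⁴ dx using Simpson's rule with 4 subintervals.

f(x) = x⁴
a = 1.25, b = 2.25, n = 4
h = (b - a)/n = 0.250000

Simpson's rule: (h/3)[f(x₀) + 4f(x₁) + 2f(x₂) + ... + f(xₙ)]

x_0 = 1.2500, f(x_0) = 2.441406, coefficient = 1
x_1 = 1.5000, f(x_1) = 5.062500, coefficient = 4
x_2 = 1.7500, f(x_2) = 9.378906, coefficient = 2
x_3 = 2.0000, f(x_3) = 16.000000, coefficient = 4
x_4 = 2.2500, f(x_4) = 25.628906, coefficient = 1

I ≈ (0.250000/3) × 131.078125 = 10.923177
Exact value: 10.922656
Error: 0.000521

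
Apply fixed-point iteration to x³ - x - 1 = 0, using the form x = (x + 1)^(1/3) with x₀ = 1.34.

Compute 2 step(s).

Equation: x³ - x - 1 = 0
Fixed-point form: x = (x + 1)^(1/3)
x₀ = 1.34

x_1 = g(1.340000) = 1.327614
x_2 = g(1.327614) = 1.325268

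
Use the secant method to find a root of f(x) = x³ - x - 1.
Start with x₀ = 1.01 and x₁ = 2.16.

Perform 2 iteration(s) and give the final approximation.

f(x) = x³ - x - 1
x₀ = 1.01, x₁ = 2.16

Secant formula: x_{n+1} = x_n - f(x_n)(x_n - x_{n-1})/(f(x_n) - f(x_{n-1}))

Iteration 1:
  f(1.010000) = -0.979699
  f(2.160000) = 6.917696
  x_2 = 2.160000 - 6.917696×(2.160000 - 1.010000)/(6.917696 - (-0.979699))
       = 1.152661
Iteration 2:
  f(2.160000) = 6.917696
  f(1.152661) = -0.621203
  x_3 = 1.152661 - (-0.621203)×(1.152661 - 2.160000)/(-0.621203 - 6.917696)
       = 1.235666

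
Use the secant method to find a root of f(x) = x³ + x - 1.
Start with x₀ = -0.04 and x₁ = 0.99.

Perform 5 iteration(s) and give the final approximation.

f(x) = x³ + x - 1
x₀ = -0.04, x₁ = 0.99

Secant formula: x_{n+1} = x_n - f(x_n)(x_n - x_{n-1})/(f(x_n) - f(x_{n-1}))

Iteration 1:
  f(-0.040000) = -1.040064
  f(0.990000) = 0.960299
  x_2 = 0.990000 - 0.960299×(0.990000 - (-0.040000))/(0.960299 - (-1.040064))
       = 0.495536
Iteration 2:
  f(0.990000) = 0.960299
  f(0.495536) = -0.382783
  x_3 = 0.495536 - (-0.382783)×(0.495536 - 0.990000)/(-0.382783 - 0.960299)
       = 0.636460
Iteration 3:
  f(0.495536) = -0.382783
  f(0.636460) = -0.105723
  x_4 = 0.636460 - (-0.105723)×(0.636460 - 0.495536)/(-0.105723 - (-0.382783))
       = 0.690234
Iteration 4:
  f(0.636460) = -0.105723
  f(0.690234) = 0.019079
  x_5 = 0.690234 - 0.019079×(0.690234 - 0.636460)/(0.019079 - (-0.105723))
       = 0.682014
Iteration 5:
  f(0.690234) = 0.019079
  f(0.682014) = -0.000752
  x_6 = 0.682014 - (-0.000752)×(0.682014 - 0.690234)/(-0.000752 - 0.019079)
       = 0.682326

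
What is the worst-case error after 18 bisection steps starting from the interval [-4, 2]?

Bisection error bound: |error| ≤ (b-a)/2^n
|error| ≤ (2 - (-4))/2^18 = 6/2^18
|error| ≤ 0.0000228882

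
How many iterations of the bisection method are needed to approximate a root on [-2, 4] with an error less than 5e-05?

We need (b-a)/2^n ≤ 5e-05
(4 - (-2))/2^n ≤ 5e-05
6/2^n ≤ 5e-05
2^n ≥ 120000
n ≥ log₂(120000) = 16.87
n ≥ 17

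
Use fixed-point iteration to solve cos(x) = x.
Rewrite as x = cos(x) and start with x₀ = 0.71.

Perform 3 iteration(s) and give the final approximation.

Equation: cos(x) = x
Fixed-point form: x = cos(x)
x₀ = 0.71

x_1 = g(0.710000) = 0.758362
x_2 = g(0.758362) = 0.725964
x_3 = g(0.725964) = 0.747860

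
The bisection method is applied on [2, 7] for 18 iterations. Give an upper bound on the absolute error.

Bisection error bound: |error| ≤ (b-a)/2^n
|error| ≤ (7 - 2)/2^18 = 5/2^18
|error| ≤ 0.0000190735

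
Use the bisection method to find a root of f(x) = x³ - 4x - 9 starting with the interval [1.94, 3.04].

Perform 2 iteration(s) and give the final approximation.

f(x) = x³ - 4x - 9
Initial interval: [1.94, 3.04]

Iteration 1:
  c_1 = (1.940000 + 3.040000)/2 = 2.490000
  f(c_1) = f(2.490000) = -3.521751
  f(a) × f(c) ≥ 0, new interval: [2.490000, 3.040000]
Iteration 2:
  c_2 = (2.490000 + 3.040000)/2 = 2.765000
  f(c_2) = f(2.765000) = 1.079047
  f(a) × f(c) < 0, new interval: [2.490000, 2.765000]

After 2 iteration(s), the approximation is c_2 = 2.765000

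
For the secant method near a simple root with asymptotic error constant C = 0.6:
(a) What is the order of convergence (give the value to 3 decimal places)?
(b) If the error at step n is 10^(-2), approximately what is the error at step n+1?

(a) Secant method has superlinear convergence with order φ = (1+√5)/2 ≈ 1.618.
    This means |e_{n+1}| ≈ C|e_n|^1.618.

(b) With |e_n| = 10^(-2) and C = 0.6:
    |e_{n+1}| ≈ 0.6 × (10^(-2))^1.618 = 0.6 × 10^(-3.24)

(a) ≈ 1.618 (golden ratio); (b) |e_{n+1}| ≈ 3.484e-04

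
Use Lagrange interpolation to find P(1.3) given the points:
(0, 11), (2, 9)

Lagrange interpolation formula:
P(x) = Σ yᵢ × Lᵢ(x)
where Lᵢ(x) = Π_{j≠i} (x - xⱼ)/(xᵢ - xⱼ)

L_0(1.3) = (1.3 - 2)/(0 - 2) = 0.350000
L_1(1.3) = (1.3 - 0)/(2 - 0) = 0.650000

P(1.3) = 11×L_0(1.3) + 9×L_1(1.3)
P(1.3) = 9.700000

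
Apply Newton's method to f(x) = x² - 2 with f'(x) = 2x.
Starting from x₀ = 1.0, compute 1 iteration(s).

f(x) = x² - 2
f'(x) = 2x
x₀ = 1.0

Newton-Raphson formula: x_{n+1} = x_n - f(x_n)/f'(x_n)

Iteration 1:
  f(1.000000) = -1.000000
  f'(1.000000) = 2.000000
  x_1 = 1.000000 - (-1.000000)/2.000000 = 1.500000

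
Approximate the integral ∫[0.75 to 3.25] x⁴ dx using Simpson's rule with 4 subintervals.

f(x) = x⁴
a = 0.75, b = 3.25, n = 4
h = (b - a)/n = 0.625000

Simpson's rule: (h/3)[f(x₀) + 4f(x₁) + 2f(x₂) + ... + f(xₙ)]

x_0 = 0.7500, f(x_0) = 0.316406, coefficient = 1
x_1 = 1.3750, f(x_1) = 3.574463, coefficient = 4
x_2 = 2.0000, f(x_2) = 16.000000, coefficient = 2
x_3 = 2.6250, f(x_3) = 47.480713, coefficient = 4
x_4 = 3.2500, f(x_4) = 111.566406, coefficient = 1

I ≈ (0.625000/3) × 348.103516 = 72.521566
Exact value: 72.470703
Error: 0.050863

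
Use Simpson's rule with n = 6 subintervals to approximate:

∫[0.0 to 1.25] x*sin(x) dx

f(x) = x*sin(x)
a = 0.0, b = 1.25, n = 6
h = (b - a)/n = 0.208333

Simpson's rule: (h/3)[f(x₀) + 4f(x₁) + 2f(x₂) + ... + f(xₙ)]

x_0 = 0.0000, f(x_0) = 0.000000, coefficient = 1
x_1 = 0.2083, f(x_1) = 0.043089, coefficient = 4
x_2 = 0.4167, f(x_2) = 0.168631, coefficient = 2
x_3 = 0.6250, f(x_3) = 0.365686, coefficient = 4
x_4 = 0.8333, f(x_4) = 0.616814, coefficient = 2
x_5 = 1.0417, f(x_5) = 0.899215, coefficient = 4
x_6 = 1.2500, f(x_6) = 1.186231, coefficient = 1

I ≈ (0.208333/3) × 7.989084 = 0.554797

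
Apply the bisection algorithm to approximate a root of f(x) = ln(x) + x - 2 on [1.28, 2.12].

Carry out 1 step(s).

f(x) = ln(x) + x - 2
Initial interval: [1.28, 2.12]

Iteration 1:
  c_1 = (1.280000 + 2.120000)/2 = 1.700000
  f(c_1) = f(1.700000) = 0.230628
  f(a) × f(c) < 0, new interval: [1.280000, 1.700000]

After 1 iteration(s), the approximation is c_1 = 1.700000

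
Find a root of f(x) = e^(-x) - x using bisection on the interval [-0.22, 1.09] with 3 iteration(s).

f(x) = e^(-x) - x
Initial interval: [-0.22, 1.09]

Iteration 1:
  c_1 = (-0.220000 + 1.090000)/2 = 0.435000
  f(c_1) = f(0.435000) = 0.212265
  f(a) × f(c) ≥ 0, new interval: [0.435000, 1.090000]
Iteration 2:
  c_2 = (0.435000 + 1.090000)/2 = 0.762500
  f(c_2) = f(0.762500) = -0.296001
  f(a) × f(c) < 0, new interval: [0.435000, 0.762500]
Iteration 3:
  c_3 = (0.435000 + 0.762500)/2 = 0.598750
  f(c_3) = f(0.598750) = -0.049252
  f(a) × f(c) < 0, new interval: [0.435000, 0.598750]

After 3 iteration(s), the approximation is c_3 = 0.598750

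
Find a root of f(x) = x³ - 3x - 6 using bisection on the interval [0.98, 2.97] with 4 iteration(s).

f(x) = x³ - 3x - 6
Initial interval: [0.98, 2.97]

Iteration 1:
  c_1 = (0.980000 + 2.970000)/2 = 1.975000
  f(c_1) = f(1.975000) = -4.221266
  f(a) × f(c) ≥ 0, new interval: [1.975000, 2.970000]
Iteration 2:
  c_2 = (1.975000 + 2.970000)/2 = 2.472500
  f(c_2) = f(2.472500) = 1.697526
  f(a) × f(c) < 0, new interval: [1.975000, 2.472500]
Iteration 3:
  c_3 = (1.975000 + 2.472500)/2 = 2.223750
  f(c_3) = f(2.223750) = -1.674664
  f(a) × f(c) ≥ 0, new interval: [2.223750, 2.472500]
Iteration 4:
  c_4 = (2.223750 + 2.472500)/2 = 2.348125
  f(c_4) = f(2.348125) = -0.097539
  f(a) × f(c) ≥ 0, new interval: [2.348125, 2.472500]

After 4 iteration(s), the approximation is c_4 = 2.348125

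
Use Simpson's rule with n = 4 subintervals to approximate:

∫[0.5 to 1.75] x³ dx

f(x) = x³
a = 0.5, b = 1.75, n = 4
h = (b - a)/n = 0.312500

Simpson's rule: (h/3)[f(x₀) + 4f(x₁) + 2f(x₂) + ... + f(xₙ)]

x_0 = 0.5000, f(x_0) = 0.125000, coefficient = 1
x_1 = 0.8125, f(x_1) = 0.536377, coefficient = 4
x_2 = 1.1250, f(x_2) = 1.423828, coefficient = 2
x_3 = 1.4375, f(x_3) = 2.970459, coefficient = 4
x_4 = 1.7500, f(x_4) = 5.359375, coefficient = 1

I ≈ (0.312500/3) × 22.359375 = 2.329102
Exact value: 2.329102
Error: 0.000000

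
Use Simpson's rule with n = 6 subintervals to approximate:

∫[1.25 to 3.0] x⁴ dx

f(x) = x⁴
a = 1.25, b = 3.0, n = 6
h = (b - a)/n = 0.291667

Simpson's rule: (h/3)[f(x₀) + 4f(x₁) + 2f(x₂) + ... + f(xₙ)]

x_0 = 1.2500, f(x_0) = 2.441406, coefficient = 1
x_1 = 1.5417, f(x_1) = 5.648875, coefficient = 4
x_2 = 1.8333, f(x_2) = 11.297068, coefficient = 2
x_3 = 2.1250, f(x_3) = 20.390869, coefficient = 4
x_4 = 2.4167, f(x_4) = 34.108845, coefficient = 2
x_5 = 2.7083, f(x_5) = 53.803244, coefficient = 4
x_6 = 3.0000, f(x_6) = 81.000000, coefficient = 1

I ≈ (0.291667/3) × 493.625181 = 47.991337
Exact value: 47.989648
Error: 0.001689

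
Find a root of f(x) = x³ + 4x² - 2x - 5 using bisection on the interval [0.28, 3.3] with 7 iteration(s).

f(x) = x³ + 4x² - 2x - 5
Initial interval: [0.28, 3.3]

Iteration 1:
  c_1 = (0.280000 + 3.300000)/2 = 1.790000
  f(c_1) = f(1.790000) = 9.971739
  f(a) × f(c) < 0, new interval: [0.280000, 1.790000]
Iteration 2:
  c_2 = (0.280000 + 1.790000)/2 = 1.035000
  f(c_2) = f(1.035000) = -1.676382
  f(a) × f(c) ≥ 0, new interval: [1.035000, 1.790000]
Iteration 3:
  c_3 = (1.035000 + 1.790000)/2 = 1.412500
  f(c_3) = f(1.412500) = 2.973783
  f(a) × f(c) < 0, new interval: [1.035000, 1.412500]
Iteration 4:
  c_4 = (1.035000 + 1.412500)/2 = 1.223750
  f(c_4) = f(1.223750) = 0.375400
  f(a) × f(c) < 0, new interval: [1.035000, 1.223750]
Iteration 5:
  c_5 = (1.035000 + 1.223750)/2 = 1.129375
  f(c_5) = f(1.129375) = -0.716294
  f(a) × f(c) ≥ 0, new interval: [1.129375, 1.223750]
Iteration 6:
  c_6 = (1.129375 + 1.223750)/2 = 1.176563
  f(c_6) = f(1.176563) = -0.187213
  f(a) × f(c) ≥ 0, new interval: [1.176563, 1.223750]
Iteration 7:
  c_7 = (1.176563 + 1.223750)/2 = 1.200156
  f(c_7) = f(1.200156) = 0.089863
  f(a) × f(c) < 0, new interval: [1.176563, 1.200156]

After 7 iteration(s), the approximation is c_7 = 1.200156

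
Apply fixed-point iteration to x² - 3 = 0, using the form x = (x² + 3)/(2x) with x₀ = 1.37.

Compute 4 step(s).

Equation: x² - 3 = 0
Fixed-point form: x = (x² + 3)/(2x)
x₀ = 1.37

x_1 = g(1.370000) = 1.779891
x_2 = g(1.779891) = 1.732694
x_3 = g(1.732694) = 1.732051
x_4 = g(1.732051) = 1.732051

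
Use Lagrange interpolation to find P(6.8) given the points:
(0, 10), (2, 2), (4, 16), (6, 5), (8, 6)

Lagrange interpolation formula:
P(x) = Σ yᵢ × Lᵢ(x)
where Lᵢ(x) = Π_{j≠i} (x - xⱼ)/(xᵢ - xⱼ)

L_0(6.8) = (6.8 - 2)/(0 - 2) × (6.8 - 4)/(0 - 4) × (6.8 - 6)/(0 - 6) × (6.8 - 8)/(0 - 8) = -0.033600
L_1(6.8) = (6.8 - 0)/(2 - 0) × (6.8 - 4)/(2 - 4) × (6.8 - 6)/(2 - 6) × (6.8 - 8)/(2 - 8) = 0.190400
L_2(6.8) = (6.8 - 0)/(4 - 0) × (6.8 - 2)/(4 - 2) × (6.8 - 6)/(4 - 6) × (6.8 - 8)/(4 - 8) = -0.489600
L_3(6.8) = (6.8 - 0)/(6 - 0) × (6.8 - 2)/(6 - 2) × (6.8 - 4)/(6 - 4) × (6.8 - 8)/(6 - 8) = 1.142400
L_4(6.8) = (6.8 - 0)/(8 - 0) × (6.8 - 2)/(8 - 2) × (6.8 - 4)/(8 - 4) × (6.8 - 6)/(8 - 6) = 0.190400

P(6.8) = 10×L_0(6.8) + 2×L_1(6.8) + 16×L_2(6.8) + 5×L_3(6.8) + 6×L_4(6.8)
P(6.8) = -0.934400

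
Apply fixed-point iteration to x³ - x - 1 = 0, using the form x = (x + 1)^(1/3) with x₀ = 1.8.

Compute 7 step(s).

Equation: x³ - x - 1 = 0
Fixed-point form: x = (x + 1)^(1/3)
x₀ = 1.8

x_1 = g(1.800000) = 1.409460
x_2 = g(1.409460) = 1.340623
x_3 = g(1.340623) = 1.327732
x_4 = g(1.327732) = 1.325290
x_5 = g(1.325290) = 1.324827
x_6 = g(1.324827) = 1.324739
x_7 = g(1.324739) = 1.324722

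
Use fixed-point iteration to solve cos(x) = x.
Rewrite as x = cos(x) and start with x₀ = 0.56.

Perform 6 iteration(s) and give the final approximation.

Equation: cos(x) = x
Fixed-point form: x = cos(x)
x₀ = 0.56

x_1 = g(0.560000) = 0.847255
x_2 = g(0.847255) = 0.662043
x_3 = g(0.662043) = 0.788738
x_4 = g(0.788738) = 0.704741
x_5 = g(0.704741) = 0.761779
x_6 = g(0.761779) = 0.723609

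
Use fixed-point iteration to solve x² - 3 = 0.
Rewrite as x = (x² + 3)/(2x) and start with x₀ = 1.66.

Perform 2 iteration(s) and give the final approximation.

Equation: x² - 3 = 0
Fixed-point form: x = (x² + 3)/(2x)
x₀ = 1.66

x_1 = g(1.660000) = 1.733614
x_2 = g(1.733614) = 1.732052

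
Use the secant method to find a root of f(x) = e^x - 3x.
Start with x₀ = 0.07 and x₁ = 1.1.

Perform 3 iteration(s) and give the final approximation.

f(x) = e^x - 3x
x₀ = 0.07, x₁ = 1.1

Secant formula: x_{n+1} = x_n - f(x_n)(x_n - x_{n-1})/(f(x_n) - f(x_{n-1}))

Iteration 1:
  f(0.070000) = 0.862508
  f(1.100000) = -0.295834
  x_2 = 1.100000 - (-0.295834)×(1.100000 - 0.070000)/(-0.295834 - 0.862508)
       = 0.836944
Iteration 2:
  f(1.100000) = -0.295834
  f(0.836944) = -0.201533
  x_3 = 0.836944 - (-0.201533)×(0.836944 - 1.100000)/(-0.201533 - (-0.295834))
       = 0.274760
Iteration 3:
  f(0.836944) = -0.201533
  f(0.274760) = 0.491934
  x_4 = 0.274760 - 0.491934×(0.274760 - 0.836944)/(0.491934 - (-0.201533))
       = 0.673564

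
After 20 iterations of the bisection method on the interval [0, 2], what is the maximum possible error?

Bisection error bound: |error| ≤ (b-a)/2^n
|error| ≤ (2 - 0)/2^20 = 2/2^20
|error| ≤ 0.0000019073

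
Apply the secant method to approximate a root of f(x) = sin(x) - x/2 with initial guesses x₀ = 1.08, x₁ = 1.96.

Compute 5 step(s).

f(x) = sin(x) - x/2
x₀ = 1.08, x₁ = 1.96

Secant formula: x_{n+1} = x_n - f(x_n)(x_n - x_{n-1})/(f(x_n) - f(x_{n-1}))

Iteration 1:
  f(1.080000) = 0.341958
  f(1.960000) = -0.054788
  x_2 = 1.960000 - (-0.054788)×(1.960000 - 1.080000)/(-0.054788 - 0.341958)
       = 1.838477
Iteration 2:
  f(1.960000) = -0.054788
  f(1.838477) = 0.045149
  x_3 = 1.838477 - 0.045149×(1.838477 - 1.960000)/(0.045149 - (-0.054788))
       = 1.893377
Iteration 3:
  f(1.838477) = 0.045149
  f(1.893377) = 0.001732
  x_4 = 1.893377 - 0.001732×(1.893377 - 1.838477)/(0.001732 - 0.045149)
       = 1.895567
Iteration 4:
  f(1.893377) = 0.001732
  f(1.895567) = -0.000060
  x_5 = 1.895567 - (-0.000060)×(1.895567 - 1.893377)/(-0.000060 - 0.001732)
       = 1.895494
Iteration 5:
  f(1.895567) = -0.000060
  f(1.895494) = 0.000000
  x_6 = 1.895494 - 0.000000×(1.895494 - 1.895567)/(0.000000 - (-0.000060))
       = 1.895494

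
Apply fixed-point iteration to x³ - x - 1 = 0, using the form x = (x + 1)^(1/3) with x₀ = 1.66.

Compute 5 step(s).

Equation: x³ - x - 1 = 0
Fixed-point form: x = (x + 1)^(1/3)
x₀ = 1.66

x_1 = g(1.660000) = 1.385566
x_2 = g(1.385566) = 1.336176
x_3 = g(1.336176) = 1.326891
x_4 = g(1.326891) = 1.325131
x_5 = g(1.325131) = 1.324796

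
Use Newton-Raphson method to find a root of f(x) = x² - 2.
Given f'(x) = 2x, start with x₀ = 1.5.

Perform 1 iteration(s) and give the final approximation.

f(x) = x² - 2
f'(x) = 2x
x₀ = 1.5

Newton-Raphson formula: x_{n+1} = x_n - f(x_n)/f'(x_n)

Iteration 1:
  f(1.500000) = 0.250000
  f'(1.500000) = 3.000000
  x_1 = 1.500000 - 0.250000/3.000000 = 1.416667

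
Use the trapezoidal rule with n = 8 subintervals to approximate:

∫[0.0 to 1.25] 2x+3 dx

f(x) = 2x+3
a = 0.0, b = 1.25, n = 8
h = (b - a)/n = 0.156250

Trapezoidal rule: (h/2)[f(x₀) + 2f(x₁) + 2f(x₂) + ... + f(xₙ)]

x_0 = 0.0000, f(x_0) = 3.000000, coefficient = 1
x_1 = 0.1562, f(x_1) = 3.312500, coefficient = 2
x_2 = 0.3125, f(x_2) = 3.625000, coefficient = 2
x_3 = 0.4688, f(x_3) = 3.937500, coefficient = 2
x_4 = 0.6250, f(x_4) = 4.250000, coefficient = 2
x_5 = 0.7812, f(x_5) = 4.562500, coefficient = 2
x_6 = 0.9375, f(x_6) = 4.875000, coefficient = 2
x_7 = 1.0938, f(x_7) = 5.187500, coefficient = 2
x_8 = 1.2500, f(x_8) = 5.500000, coefficient = 1

I ≈ (0.156250/2) × 68.000000 = 5.312500
Exact value: 5.312500
Error: 0.000000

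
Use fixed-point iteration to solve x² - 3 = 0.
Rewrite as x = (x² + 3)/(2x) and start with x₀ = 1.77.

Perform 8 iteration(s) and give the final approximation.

Equation: x² - 3 = 0
Fixed-point form: x = (x² + 3)/(2x)
x₀ = 1.77

x_1 = g(1.770000) = 1.732458
x_2 = g(1.732458) = 1.732051
x_3 = g(1.732051) = 1.732051
x_4 = g(1.732051) = 1.732051
x_5 = g(1.732051) = 1.732051
x_6 = g(1.732051) = 1.732051
x_7 = g(1.732051) = 1.732051
x_8 = g(1.732051) = 1.732051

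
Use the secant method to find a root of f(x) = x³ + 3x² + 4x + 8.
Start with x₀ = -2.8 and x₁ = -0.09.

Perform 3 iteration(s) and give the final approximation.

f(x) = x³ + 3x² + 4x + 8
x₀ = -2.8, x₁ = -0.09

Secant formula: x_{n+1} = x_n - f(x_n)(x_n - x_{n-1})/(f(x_n) - f(x_{n-1}))

Iteration 1:
  f(-2.800000) = -1.632000
  f(-0.090000) = 7.663571
  x_2 = -0.090000 - 7.663571×(-0.090000 - (-2.800000))/(7.663571 - (-1.632000))
       = -2.324212
Iteration 2:
  f(-0.090000) = 7.663571
  f(-2.324212) = 2.353732
  x_3 = -2.324212 - 2.353732×(-2.324212 - (-0.090000))/(2.353732 - 7.663571)
       = -3.314588
Iteration 3:
  f(-2.324212) = 2.353732
  f(-3.314588) = -8.714571
  x_4 = -3.314588 - (-8.714571)×(-3.314588 - (-2.324212))/(-8.714571 - 2.353732)
       = -2.534821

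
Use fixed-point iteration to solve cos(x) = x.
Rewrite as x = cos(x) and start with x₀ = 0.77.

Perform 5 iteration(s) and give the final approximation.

Equation: cos(x) = x
Fixed-point form: x = cos(x)
x₀ = 0.77

x_1 = g(0.770000) = 0.717911
x_2 = g(0.717911) = 0.753182
x_3 = g(0.753182) = 0.729516
x_4 = g(0.729516) = 0.745497
x_5 = g(0.745497) = 0.734751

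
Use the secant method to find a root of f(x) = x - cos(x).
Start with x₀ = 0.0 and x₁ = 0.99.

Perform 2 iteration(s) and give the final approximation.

f(x) = x - cos(x)
x₀ = 0.0, x₁ = 0.99

Secant formula: x_{n+1} = x_n - f(x_n)(x_n - x_{n-1})/(f(x_n) - f(x_{n-1}))

Iteration 1:
  f(0.000000) = -1.000000
  f(0.990000) = 0.441310
  x_2 = 0.990000 - 0.441310×(0.990000 - 0.000000)/(0.441310 - (-1.000000))
       = 0.686875
Iteration 2:
  f(0.990000) = 0.441310
  f(0.686875) = -0.086356
  x_3 = 0.686875 - (-0.086356)×(0.686875 - 0.990000)/(-0.086356 - 0.441310)
       = 0.736484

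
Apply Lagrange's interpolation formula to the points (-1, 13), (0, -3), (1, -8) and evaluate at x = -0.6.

Lagrange interpolation formula:
P(x) = Σ yᵢ × Lᵢ(x)
where Lᵢ(x) = Π_{j≠i} (x - xⱼ)/(xᵢ - xⱼ)

L_0(-0.6) = (-0.6 - 0)/(-1 - 0) × (-0.6 - 1)/(-1 - 1) = 0.480000
L_1(-0.6) = (-0.6 - (-1))/(0 - (-1)) × (-0.6 - 1)/(0 - 1) = 0.640000
L_2(-0.6) = (-0.6 - (-1))/(1 - (-1)) × (-0.6 - 0)/(1 - 0) = -0.120000

P(-0.6) = 13×L_0(-0.6) + (-3)×L_1(-0.6) + (-8)×L_2(-0.6)
P(-0.6) = 5.280000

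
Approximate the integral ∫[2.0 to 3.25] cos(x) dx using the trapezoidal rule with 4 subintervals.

f(x) = cos(x)
a = 2.0, b = 3.25, n = 4
h = (b - a)/n = 0.312500

Trapezoidal rule: (h/2)[f(x₀) + 2f(x₁) + 2f(x₂) + ... + f(xₙ)]

x_0 = 2.0000, f(x_0) = -0.416147, coefficient = 1
x_1 = 2.3125, f(x_1) = -0.675545, coefficient = 2
x_2 = 2.6250, f(x_2) = -0.869507, coefficient = 2
x_3 = 2.9375, f(x_3) = -0.979245, coefficient = 2
x_4 = 3.2500, f(x_4) = -0.994130, coefficient = 1

I ≈ (0.312500/2) × -6.458872 = -1.009199
Exact value: -1.017493
Error: 0.008294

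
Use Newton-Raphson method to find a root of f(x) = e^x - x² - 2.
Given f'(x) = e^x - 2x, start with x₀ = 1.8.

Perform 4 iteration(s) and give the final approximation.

f(x) = e^x - x² - 2
f'(x) = e^x - 2x
x₀ = 1.8

Newton-Raphson formula: x_{n+1} = x_n - f(x_n)/f'(x_n)

Iteration 1:
  f(1.800000) = 0.809647
  f'(1.800000) = 2.449647
  x_1 = 1.800000 - 0.809647/2.449647 = 1.469484
Iteration 2:
  f(1.469484) = 0.187608
  f'(1.469484) = 1.408024
  x_2 = 1.469484 - 0.187608/1.408024 = 1.336242
Iteration 3:
  f(1.336242) = 0.019175
  f'(1.336242) = 1.132234
  x_3 = 1.336242 - 0.019175/1.132234 = 1.319306
Iteration 4:
  f(1.319306) = 0.000256
  f'(1.319306) = 1.102212
  x_4 = 1.319306 - 0.000256/1.102212 = 1.319074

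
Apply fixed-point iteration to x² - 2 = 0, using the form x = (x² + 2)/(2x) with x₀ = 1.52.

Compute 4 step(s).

Equation: x² - 2 = 0
Fixed-point form: x = (x² + 2)/(2x)
x₀ = 1.52

x_1 = g(1.520000) = 1.417895
x_2 = g(1.417895) = 1.414218
x_3 = g(1.414218) = 1.414214
x_4 = g(1.414214) = 1.414214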